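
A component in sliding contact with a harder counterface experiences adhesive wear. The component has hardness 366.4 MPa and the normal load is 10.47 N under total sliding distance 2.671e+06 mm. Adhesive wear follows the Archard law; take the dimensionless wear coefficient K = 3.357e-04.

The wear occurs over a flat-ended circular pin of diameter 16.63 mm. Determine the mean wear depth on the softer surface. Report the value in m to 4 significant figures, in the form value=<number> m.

value=1.180e-04 m

Intermediates are displayed rounded; the algebra keeps exact precision — one last rounding, at four significant digits.
Convert: Path length L = 2.671e+06 mm = 2671 m.
Convert: Hardness H = 366.4 MPa = 3.664e+08 Pa.
Convert: Pin diameter d = 16.63 mm = 0.01663 m. Contact area A = π·d²/4 = π·(0.01663 m)²/4 = 2.172e-04 m².
Collected in SI base units: W = 10.47 N, H = 3.664e+08 Pa, K = 3.357e-04.
By Archard's law, V = K·W·L/H = 3.357e-04 · 10.47 · 2671 / 3.664e+08 = 2.562e-08 m³.
Average depth h = V/A = 2.562e-08 / 2.172e-04 = 1.180e-04 m.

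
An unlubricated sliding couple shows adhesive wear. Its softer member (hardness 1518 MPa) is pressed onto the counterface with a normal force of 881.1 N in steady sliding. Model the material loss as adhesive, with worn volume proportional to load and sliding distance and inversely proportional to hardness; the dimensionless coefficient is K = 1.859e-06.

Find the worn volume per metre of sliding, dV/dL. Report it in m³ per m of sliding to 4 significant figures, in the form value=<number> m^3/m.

value=1.079e-12 m^3/m

Each operation runs at full precision, and printed values are rounded. Rounded just once, at four significant digits.
Convert: Hardness H = 1518 MPa = 1.518e+09 Pa.
Restated in SI base units: W = 881.1 N, H = 1.518e+09 Pa, K = 1.859e-06.
Rate of wear dV/dL = K·W/H — distance-free: 1.859e-06 · 881.1 / 1.518e+09 = 1.079e-12 m³/m.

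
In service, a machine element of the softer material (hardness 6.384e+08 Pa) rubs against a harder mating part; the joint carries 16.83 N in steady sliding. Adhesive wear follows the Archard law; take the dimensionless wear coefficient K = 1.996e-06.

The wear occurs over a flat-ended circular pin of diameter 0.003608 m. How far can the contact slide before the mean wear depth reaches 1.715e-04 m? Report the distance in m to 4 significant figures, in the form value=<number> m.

value=3.332e+04 m

The algebra runs at full float precision; the intermediates are printed rounded, and a lone final rounding: four significant figures.
Convert: Contact area A = π·d²/4 = π·(0.003608 m)²/4 = 1.022e-05 m².
Collected in SI base units: W = 16.83 N, H = 6.384e+08 Pa, K = 1.996e-06.
Allowed volume V_lim = h_lim·A = 1.715e-04 · 1.022e-05 = 1.753e-09 m³.
So the life L = V_lim·H/(K·W) = 1.753e-09 · 6.384e+08 / (1.996e-06 · 16.83) = 3.332e+04 m.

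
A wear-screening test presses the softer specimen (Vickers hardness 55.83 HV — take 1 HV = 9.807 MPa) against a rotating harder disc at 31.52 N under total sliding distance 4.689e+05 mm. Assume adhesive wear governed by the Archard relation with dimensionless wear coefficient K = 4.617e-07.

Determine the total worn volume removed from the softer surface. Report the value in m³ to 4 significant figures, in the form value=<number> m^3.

All working math holds full precision — the intermediates appear rounded; one last rounding, at four significant digits.
Convert: Total distance L = 4.689e+05 mm = 468.9 m.
Convert: Hardness H = 55.83 HV × 9.807 MPa/HV = 547.5 MPa = 5.475e+08 Pa.
Collected in SI base units: W = 31.52 N, H = 5.475e+08 Pa, K = 4.617e-07.
The Archard volume V = K·W·L/H = 4.617e-07 · 31.52 · 468.9 / 5.475e+08 = 1.246e-11 m³.

value=1.246e-11 m^3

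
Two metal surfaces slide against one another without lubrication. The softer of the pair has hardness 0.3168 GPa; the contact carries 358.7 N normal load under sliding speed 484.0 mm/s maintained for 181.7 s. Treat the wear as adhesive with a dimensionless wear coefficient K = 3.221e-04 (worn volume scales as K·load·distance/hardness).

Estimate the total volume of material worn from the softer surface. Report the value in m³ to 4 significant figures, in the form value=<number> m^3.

value=3.207e-08 m^3

Every step carries full float precision — the intermediates are shown rounded; a single final rounding: 4 significant digits.
Convert: Sliding speed v = 484.0 mm/s = 0.4840 m/s. Path length L = v·t = 0.4840 m/s × 181.7 s = 87.94 m.
Convert: Hardness H = 0.3168 GPa = 3.168e+08 Pa.
SI base units throughout: W = 358.7 N, H = 3.168e+08 Pa, K = 3.221e-04.
Archard relation: V = K·W·L/H = 3.221e-04 · 358.7 · 87.94 / 3.168e+08 = 3.207e-08 m³.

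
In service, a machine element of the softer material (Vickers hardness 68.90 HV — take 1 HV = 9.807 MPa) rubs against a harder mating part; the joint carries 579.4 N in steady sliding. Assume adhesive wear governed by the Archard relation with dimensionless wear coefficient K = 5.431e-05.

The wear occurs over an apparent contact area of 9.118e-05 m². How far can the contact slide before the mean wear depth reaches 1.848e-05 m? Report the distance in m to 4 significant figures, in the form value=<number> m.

value=36.18 m

Each operation maintains exact precision. Intermediate values appear rounded — rounded just once, at four significant digits.
Hardness H = 68.90 HV × 9.807 MPa/HV = 675.7 MPa = 6.757e+08 Pa.
Expressed in SI base units: W = 579.4 N, H = 6.757e+08 Pa, K = 5.431e-05.
Allowed volume V_lim = h_lim·A = 1.848e-05 · 9.118e-05 = 1.685e-09 m³.
Thus life L = V_lim·H/(K·W) = 1.685e-09 · 6.757e+08 / (5.431e-05 · 579.4) = 36.18 m.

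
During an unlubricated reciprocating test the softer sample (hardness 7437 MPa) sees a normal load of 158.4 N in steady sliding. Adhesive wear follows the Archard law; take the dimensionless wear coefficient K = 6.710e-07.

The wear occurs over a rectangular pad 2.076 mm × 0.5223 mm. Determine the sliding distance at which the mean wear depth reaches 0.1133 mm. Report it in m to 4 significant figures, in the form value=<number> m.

value=8596 m

The intermediates appear rounded, and the computation holds full float precision, and one last rounding to 4 significant figures.
Hardness H = 7437 MPa = 7.437e+09 Pa.
Pad sides 2.076 mm × 0.5223 mm = 2.076e-03 m × 5.223e-04 m. Contact area A = 2.076e-03 m × 5.223e-04 m = 1.084e-06 m².
Depth limit h_lim = 0.1133 mm = 1.133e-04 m.
SI base units throughout: W = 158.4 N, H = 7.437e+09 Pa, K = 6.710e-07.
Volume at the limit: V_lim = h_lim·A = 1.133e-04 · 1.084e-06 = 1.229e-10 m³.
Inverting, life L = V_lim·H/(K·W) = 1.229e-10 · 7.437e+09 / (6.710e-07 · 158.4) = 8596 m.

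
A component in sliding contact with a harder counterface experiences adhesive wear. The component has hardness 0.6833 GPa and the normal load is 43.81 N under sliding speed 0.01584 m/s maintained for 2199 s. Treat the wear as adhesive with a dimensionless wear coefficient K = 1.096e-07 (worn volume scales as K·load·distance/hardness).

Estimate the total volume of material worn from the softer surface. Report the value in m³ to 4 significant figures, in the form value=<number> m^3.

value=2.448e-13 m^3

Each operation holds full float precision — the intermediates appear rounded; rounded once at the end to four significant digits.
The distance L = v·t = 0.01584 m/s × 2199 s = 34.83 m.
Hardness H = 0.6833 GPa = 6.833e+08 Pa.
Working in SI base units: W = 43.81 N, H = 6.833e+08 Pa, K = 1.096e-07.
Apply Archard: V = K·W·L/H = 1.096e-07 · 43.81 · 34.83 / 6.833e+08 = 2.448e-13 m³.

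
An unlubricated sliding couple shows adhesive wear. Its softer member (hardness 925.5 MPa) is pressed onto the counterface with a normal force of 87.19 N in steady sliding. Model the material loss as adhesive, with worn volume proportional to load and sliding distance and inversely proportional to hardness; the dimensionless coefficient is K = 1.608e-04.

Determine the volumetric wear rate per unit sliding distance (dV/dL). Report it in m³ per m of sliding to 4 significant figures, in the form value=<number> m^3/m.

All working math carries full precision, and quoted intermediates are rounded. Rounded just once, at four significant figures.
Hardness H = 925.5 MPa = 9.255e+08 Pa.
SI base units throughout: W = 87.19 N, H = 9.255e+08 Pa, K = 1.608e-04.
Rate of wear dV/dL = K·W/H (no L dependence): 1.608e-04 · 87.19 / 9.255e+08 = 1.515e-11 m³/m.

value=1.515e-11 m^3/m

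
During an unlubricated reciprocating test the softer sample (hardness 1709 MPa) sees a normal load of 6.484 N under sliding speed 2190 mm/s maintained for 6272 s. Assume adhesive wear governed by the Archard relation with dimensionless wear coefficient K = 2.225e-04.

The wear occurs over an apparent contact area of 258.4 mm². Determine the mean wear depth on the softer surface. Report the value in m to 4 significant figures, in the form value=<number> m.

value=4.487e-05 m

The computation holds full float precision. Intermediates are displayed rounded — rounded once at the end, at four significant figures.
Convert: Sliding speed v = 2190 mm/s = 2.190 m/s. Distance covered L = v·t = 2.190 m/s × 6272 s = 1.374e+04 m.
Convert: Hardness H = 1709 MPa = 1.709e+09 Pa.
Convert: Contact area A = 258.4 mm² = 2.584e-04 m².
In SI base units, W = 6.484 N, H = 1.709e+09 Pa, K = 2.225e-04.
By Archard's law, V = K·W·L/H = 2.225e-04 · 6.484 · 1.374e+04 / 1.709e+09 = 1.160e-08 m³.
Average depth h = V/A = 1.160e-08 / 2.584e-04 = 4.487e-05 m.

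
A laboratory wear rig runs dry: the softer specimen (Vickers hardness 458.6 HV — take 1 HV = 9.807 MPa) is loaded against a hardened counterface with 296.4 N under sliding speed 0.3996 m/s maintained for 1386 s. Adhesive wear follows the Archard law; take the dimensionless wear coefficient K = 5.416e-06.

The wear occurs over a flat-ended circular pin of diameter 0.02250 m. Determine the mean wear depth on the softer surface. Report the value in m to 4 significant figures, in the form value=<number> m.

Intermediate values are printed rounded — the algebra maintains full float precision, and a single final rounding: 4 significant figures.
Convert: Total distance L = v·t = 0.3996 m/s × 1386 s = 553.8 m.
Convert: Hardness H = 458.6 HV × 9.807 MPa/HV = 4497 MPa = 4.497e+09 Pa.
Convert: Contact area A = π·d²/4 = π·(0.02250 m)²/4 = 3.976e-04 m².
Collected in SI base units: W = 296.4 N, H = 4.497e+09 Pa, K = 5.416e-06.
Wear volume V = K·W·L/H = 5.416e-06 · 296.4 · 553.8 / 4.497e+09 = 1.977e-10 m³.
Depth h = V/A = 1.977e-10 / 3.976e-04 = 4.972e-07 m.

value=4.972e-07 m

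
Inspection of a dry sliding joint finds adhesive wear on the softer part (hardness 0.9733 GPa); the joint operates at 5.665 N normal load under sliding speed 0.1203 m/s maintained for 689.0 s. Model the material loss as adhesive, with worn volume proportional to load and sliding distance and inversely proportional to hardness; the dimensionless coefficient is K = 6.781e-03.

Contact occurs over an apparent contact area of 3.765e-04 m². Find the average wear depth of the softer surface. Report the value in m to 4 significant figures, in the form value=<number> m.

value=8.689e-06 m

Intermediate values are printed rounded — each operation carries full precision. Rounded once at the end, at four significant digits.
Path length L = v·t = 0.1203 m/s × 689.0 s = 82.89 m.
Hardness H = 0.9733 GPa = 9.733e+08 Pa.
Collected in SI base units: W = 5.665 N, H = 9.733e+08 Pa, K = 6.781e-03.
By Archard's law, V = K·W·L/H = 6.781e-03 · 5.665 · 82.89 / 9.733e+08 = 3.271e-09 m³.
Average depth h = V/A = 3.271e-09 / 3.765e-04 = 8.689e-06 m.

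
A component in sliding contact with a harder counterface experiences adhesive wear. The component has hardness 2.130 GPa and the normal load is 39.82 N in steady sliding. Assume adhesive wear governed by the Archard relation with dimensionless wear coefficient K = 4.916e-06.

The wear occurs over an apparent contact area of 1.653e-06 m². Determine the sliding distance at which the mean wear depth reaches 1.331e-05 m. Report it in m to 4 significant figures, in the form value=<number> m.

value=239.4 m

Quoted intermediates are rounded. The algebra carries exact precision; a lone final rounding, at four significant figures.
Convert: Hardness H = 2.130 GPa = 2.130e+09 Pa.
In SI base units: W = 39.82 N, H = 2.130e+09 Pa, K = 4.916e-06.
Allowed volume V_lim = h_lim·A = 1.331e-05 · 1.653e-06 = 2.200e-11 m³.
Sliding life L = V_lim·H/(K·W) = 2.200e-11 · 2.130e+09 / (4.916e-06 · 39.82) = 239.4 m.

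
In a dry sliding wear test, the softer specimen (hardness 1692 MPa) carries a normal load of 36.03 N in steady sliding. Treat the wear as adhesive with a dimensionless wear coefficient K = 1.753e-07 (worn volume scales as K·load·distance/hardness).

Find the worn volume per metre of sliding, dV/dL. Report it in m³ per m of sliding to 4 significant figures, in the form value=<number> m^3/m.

Every step maintains full precision; the intermediates appear rounded, and one last rounding to 4 significant figures.
Hardness H = 1692 MPa = 1.692e+09 Pa.
As SI base values: W = 36.03 N, H = 1.692e+09 Pa, K = 1.753e-07.
Volumetric rate dV/dL = K·W/H, per unit distance: 1.753e-07 · 36.03 / 1.692e+09 = 3.733e-15 m³/m.

value=3.733e-15 m^3/m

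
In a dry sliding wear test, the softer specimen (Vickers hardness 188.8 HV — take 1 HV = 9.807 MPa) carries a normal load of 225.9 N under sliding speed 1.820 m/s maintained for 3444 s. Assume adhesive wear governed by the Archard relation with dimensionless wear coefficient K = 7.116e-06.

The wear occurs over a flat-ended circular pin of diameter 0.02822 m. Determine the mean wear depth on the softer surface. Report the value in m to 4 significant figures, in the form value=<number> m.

value=8.701e-06 m

Shown intermediates are rounded; the computation maintains exact precision — rounded just once to four significant digits.
Distance L = v·t = 1.820 m/s × 3444 s = 6268 m.
Hardness H = 188.8 HV × 9.807 MPa/HV = 1852 MPa = 1.852e+09 Pa.
Contact area A = π·d²/4 = π·(0.02822 m)²/4 = 6.255e-04 m².
In SI base units: W = 225.9 N, H = 1.852e+09 Pa, K = 7.116e-06.
Apply Archard: V = K·W·L/H = 7.116e-06 · 225.9 · 6268 / 1.852e+09 = 5.442e-09 m³.
Wear depth h = V/A = 5.442e-09 / 6.255e-04 = 8.701e-06 m.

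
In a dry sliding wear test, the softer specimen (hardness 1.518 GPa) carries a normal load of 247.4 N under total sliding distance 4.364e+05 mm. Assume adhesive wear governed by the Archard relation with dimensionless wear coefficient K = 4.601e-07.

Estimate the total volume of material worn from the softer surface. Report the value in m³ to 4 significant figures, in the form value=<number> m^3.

The intermediates are displayed rounded — all arithmetic runs at exact precision, and rounded once at the end: 4 significant figures.
Sliding distance L = 4.364e+05 mm = 436.4 m.
Hardness H = 1.518 GPa = 1.518e+09 Pa.
Expressed in SI base units: W = 247.4 N, H = 1.518e+09 Pa, K = 4.601e-07.
The Archard volume V = K·W·L/H = 4.601e-07 · 247.4 · 436.4 / 1.518e+09 = 3.272e-11 m³.

value=3.272e-11 m^3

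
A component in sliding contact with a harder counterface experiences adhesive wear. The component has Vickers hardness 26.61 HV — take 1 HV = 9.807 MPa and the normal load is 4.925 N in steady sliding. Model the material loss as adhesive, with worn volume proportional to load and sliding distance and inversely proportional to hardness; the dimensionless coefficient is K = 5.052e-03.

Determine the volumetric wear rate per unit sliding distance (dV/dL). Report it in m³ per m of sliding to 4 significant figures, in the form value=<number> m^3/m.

value=9.534e-11 m^3/m

The computation keeps full precision; quoted intermediates are rounded, and a lone final rounding, at 4 significant figures.
Hardness H = 26.61 HV × 9.807 MPa/HV = 261.0 MPa = 2.610e+08 Pa.
In SI base units: W = 4.925 N, H = 2.610e+08 Pa, K = 5.052e-03.
Volumetric rate dV/dL = K·W/H (no L dependence): 5.052e-03 · 4.925 / 2.610e+08 = 9.534e-11 m³/m.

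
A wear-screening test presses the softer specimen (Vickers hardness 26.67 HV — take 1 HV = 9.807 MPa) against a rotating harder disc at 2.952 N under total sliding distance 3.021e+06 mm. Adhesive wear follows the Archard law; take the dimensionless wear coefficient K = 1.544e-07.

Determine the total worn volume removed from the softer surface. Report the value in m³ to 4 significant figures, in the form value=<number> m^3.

Intermediate values are shown rounded; all working math holds full float precision. Rounded just once to four significant figures.
Convert: Distance L = 3.021e+06 mm = 3021 m.
Convert: Hardness H = 26.67 HV × 9.807 MPa/HV = 261.6 MPa = 2.616e+08 Pa.
Collected in SI base units: W = 2.952 N, H = 2.616e+08 Pa, K = 1.544e-07.
Archard volume V = K·W·L/H = 1.544e-07 · 2.952 · 3021 / 2.616e+08 = 5.264e-12 m³.

value=5.264e-12 m^3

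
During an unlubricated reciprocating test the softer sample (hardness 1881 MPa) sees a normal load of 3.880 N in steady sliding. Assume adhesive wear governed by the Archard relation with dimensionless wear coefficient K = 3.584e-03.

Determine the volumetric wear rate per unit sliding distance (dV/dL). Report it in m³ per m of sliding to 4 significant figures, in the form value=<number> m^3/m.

value=7.393e-12 m^3/m

Every step maintains full precision; quoted intermediates are rounded. Rounded once at the end: 4 significant figures.
Hardness H = 1881 MPa = 1.881e+09 Pa.
In SI base units: W = 3.880 N, H = 1.881e+09 Pa, K = 3.584e-03.
The wear rate dV/dL = K·W/H — distance-free: 3.584e-03 · 3.880 / 1.881e+09 = 7.393e-12 m³/m.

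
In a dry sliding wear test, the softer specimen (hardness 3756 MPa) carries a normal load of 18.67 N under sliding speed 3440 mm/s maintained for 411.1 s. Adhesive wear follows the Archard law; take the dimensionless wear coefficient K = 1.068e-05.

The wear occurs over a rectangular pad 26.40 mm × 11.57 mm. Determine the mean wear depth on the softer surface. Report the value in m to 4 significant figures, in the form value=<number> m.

Every step maintains full precision. Intermediate values are displayed rounded — a lone final rounding, at four significant figures.
Convert: Sliding speed v = 3440 mm/s = 3.440 m/s. Total distance L = v·t = 3.440 m/s × 411.1 s = 1414 m.
Convert: Hardness H = 3756 MPa = 3.756e+09 Pa.
Convert: Pad sides 26.40 mm × 11.57 mm = 0.02640 m × 0.01157 m. Contact area A = 0.02640 m × 0.01157 m = 3.054e-04 m².
Restated in SI base units: W = 18.67 N, H = 3.756e+09 Pa, K = 1.068e-05.
Worn volume V = K·W·L/H = 1.068e-05 · 18.67 · 1414 / 3.756e+09 = 7.508e-11 m³.
Average depth h = V/A = 7.508e-11 / 3.054e-04 = 2.458e-07 m.

value=2.458e-07 m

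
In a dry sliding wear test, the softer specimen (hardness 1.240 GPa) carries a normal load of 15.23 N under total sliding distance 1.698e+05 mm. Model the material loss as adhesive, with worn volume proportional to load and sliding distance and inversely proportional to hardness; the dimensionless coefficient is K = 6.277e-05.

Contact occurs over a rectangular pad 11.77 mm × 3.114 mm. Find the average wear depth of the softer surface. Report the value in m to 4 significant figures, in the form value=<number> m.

value=3.572e-06 m

Intermediates are printed rounded; the computation holds exact precision. Rounded once at the end: 4 significant figures.
Convert: Distance L = 1.698e+05 mm = 169.8 m.
Convert: Hardness H = 1.240 GPa = 1.240e+09 Pa.
Convert: Pad sides 11.77 mm × 3.114 mm = 0.01177 m × 0.003114 m. Contact area A = 0.01177 m × 0.003114 m = 3.665e-05 m².
In SI base units: W = 15.23 N, H = 1.240e+09 Pa, K = 6.277e-05.
Worn volume V = K·W·L/H = 6.277e-05 · 15.23 · 169.8 / 1.240e+09 = 1.309e-10 m³.
Mean wear depth h = V/A = 1.309e-10 / 3.665e-05 = 3.572e-06 m.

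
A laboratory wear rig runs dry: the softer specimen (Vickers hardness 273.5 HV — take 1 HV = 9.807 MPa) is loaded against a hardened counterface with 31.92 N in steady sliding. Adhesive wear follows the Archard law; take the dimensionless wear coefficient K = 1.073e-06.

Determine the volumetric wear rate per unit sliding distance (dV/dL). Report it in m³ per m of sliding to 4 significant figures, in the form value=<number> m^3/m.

value=1.277e-14 m^3/m

Intermediate values are displayed rounded. All working math holds full float precision; a single final rounding, at four significant digits.
Convert: Hardness H = 273.5 HV × 9.807 MPa/HV = 2682 MPa = 2.682e+09 Pa.
Working in SI base units: W = 31.92 N, H = 2.682e+09 Pa, K = 1.073e-06.
The wear rate dV/dL = K·W/H (no L dependence): 1.073e-06 · 31.92 / 2.682e+09 = 1.277e-14 m³/m.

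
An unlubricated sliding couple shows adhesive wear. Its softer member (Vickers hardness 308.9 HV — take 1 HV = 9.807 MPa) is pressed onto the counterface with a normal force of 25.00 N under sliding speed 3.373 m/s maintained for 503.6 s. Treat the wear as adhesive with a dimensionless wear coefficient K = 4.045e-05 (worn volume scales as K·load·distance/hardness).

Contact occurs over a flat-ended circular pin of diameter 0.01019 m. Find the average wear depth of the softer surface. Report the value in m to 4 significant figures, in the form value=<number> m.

All arithmetic holds exact precision, and intermediate values are printed rounded — rounded once at the end, at 4 significant figures.
Convert: Distance L = v·t = 3.373 m/s × 503.6 s = 1699 m.
Convert: Hardness H = 308.9 HV × 9.807 MPa/HV = 3029 MPa = 3.029e+09 Pa.
Convert: Contact area A = π·d²/4 = π·(0.01019 m)²/4 = 8.155e-05 m².
In SI base units, W = 25.00 N, H = 3.029e+09 Pa, K = 4.045e-05.
Worn volume V = K·W·L/H = 4.045e-05 · 25.00 · 1699 / 3.029e+09 = 5.670e-10 m³.
Mean depth h = V/A = 5.670e-10 / 8.155e-05 = 6.953e-06 m.

value=6.953e-06 m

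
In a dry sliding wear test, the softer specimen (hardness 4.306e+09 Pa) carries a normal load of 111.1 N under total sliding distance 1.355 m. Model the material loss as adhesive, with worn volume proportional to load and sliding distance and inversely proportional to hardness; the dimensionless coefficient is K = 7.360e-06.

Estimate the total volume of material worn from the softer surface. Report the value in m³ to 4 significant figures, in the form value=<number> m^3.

Intermediates are printed rounded. Each operation runs at full precision. Rounded once at the end: 4 significant digits.
In SI base units, W = 111.1 N, H = 4.306e+09 Pa, K = 7.360e-06.
Volume removed: V = K·W·L/H = 7.360e-06 · 111.1 · 1.355 / 4.306e+09 = 2.573e-13 m³.

value=2.573e-13 m^3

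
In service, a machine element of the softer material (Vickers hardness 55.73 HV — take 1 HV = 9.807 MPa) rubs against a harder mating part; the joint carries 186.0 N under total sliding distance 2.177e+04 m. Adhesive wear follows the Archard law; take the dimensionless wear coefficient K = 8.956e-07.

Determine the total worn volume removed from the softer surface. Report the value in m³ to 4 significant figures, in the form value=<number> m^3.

value=6.635e-09 m^3

The intermediates appear rounded — each operation holds full precision. Rounded once at the end to 4 significant digits.
Convert: Hardness H = 55.73 HV × 9.807 MPa/HV = 546.5 MPa = 5.465e+08 Pa.
Expressed in SI base units: W = 186.0 N, H = 5.465e+08 Pa, K = 8.956e-07.
Apply Archard: V = K·W·L/H = 8.956e-07 · 186.0 · 2.177e+04 / 5.465e+08 = 6.635e-09 m³.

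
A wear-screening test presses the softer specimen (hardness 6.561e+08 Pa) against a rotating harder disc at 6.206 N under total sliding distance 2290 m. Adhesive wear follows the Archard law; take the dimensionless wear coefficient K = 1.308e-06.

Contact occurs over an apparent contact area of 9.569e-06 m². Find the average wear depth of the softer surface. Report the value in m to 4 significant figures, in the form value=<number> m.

value=2.961e-06 m

Printed values are rounded, and every step maintains exact precision; one final rounding, at 4 significant digits.
Expressed in SI base units: W = 6.206 N, H = 6.561e+08 Pa, K = 1.308e-06.
Wear volume V = K·W·L/H = 1.308e-06 · 6.206 · 2290 / 6.561e+08 = 2.833e-11 m³.
Average depth h = V/A = 2.833e-11 / 9.569e-06 = 2.961e-06 m.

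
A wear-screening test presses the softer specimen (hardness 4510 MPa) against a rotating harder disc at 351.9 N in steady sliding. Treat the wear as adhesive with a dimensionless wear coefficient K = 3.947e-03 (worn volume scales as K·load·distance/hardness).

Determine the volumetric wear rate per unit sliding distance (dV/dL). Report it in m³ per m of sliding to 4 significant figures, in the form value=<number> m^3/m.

value=3.080e-10 m^3/m

The intermediates appear rounded; each operation runs at exact precision — a single final rounding: 4 significant figures.
Hardness H = 4510 MPa = 4.510e+09 Pa.
In SI base units: W = 351.9 N, H = 4.510e+09 Pa, K = 3.947e-03.
Sliding wear rate dV/dL = K·W/H (no L dependence): 3.947e-03 · 351.9 / 4.510e+09 = 3.080e-10 m³/m.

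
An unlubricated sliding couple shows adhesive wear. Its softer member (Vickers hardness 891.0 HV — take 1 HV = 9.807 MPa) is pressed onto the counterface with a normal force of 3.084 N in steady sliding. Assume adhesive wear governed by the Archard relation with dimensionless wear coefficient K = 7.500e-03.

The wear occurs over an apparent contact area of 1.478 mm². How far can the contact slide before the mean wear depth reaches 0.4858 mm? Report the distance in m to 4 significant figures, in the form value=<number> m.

Intermediate values appear rounded; all arithmetic maintains full float precision; a lone final rounding: four significant digits.
Convert: Hardness H = 891.0 HV × 9.807 MPa/HV = 8738 MPa = 8.738e+09 Pa.
Convert: Contact area A = 1.478 mm² = 1.478e-06 m².
Convert: Depth limit h_lim = 0.4858 mm = 4.858e-04 m.
Working in SI base units: W = 3.084 N, H = 8.738e+09 Pa, K = 7.500e-03.
Wearable volume V_lim = h_lim·A = 4.858e-04 · 1.478e-06 = 7.180e-10 m³.
Life L = V_lim·H/(K·W) = 7.180e-10 · 8.738e+09 / (7.500e-03 · 3.084) = 271.3 m.

value=271.3 m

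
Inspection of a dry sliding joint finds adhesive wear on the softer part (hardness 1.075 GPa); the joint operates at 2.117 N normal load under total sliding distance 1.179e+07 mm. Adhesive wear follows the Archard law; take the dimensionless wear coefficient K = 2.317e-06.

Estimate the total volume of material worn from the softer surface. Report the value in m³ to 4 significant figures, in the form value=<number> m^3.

value=5.380e-11 m^3

The algebra holds full precision — intermediate values are printed rounded — a lone final rounding: four significant digits.
Convert: Path length L = 1.179e+07 mm = 1.179e+04 m.
Convert: Hardness H = 1.075 GPa = 1.075e+09 Pa.
In SI base units, W = 2.117 N, H = 1.075e+09 Pa, K = 2.317e-06.
Wear volume V = K·W·L/H = 2.317e-06 · 2.117 · 1.179e+04 / 1.075e+09 = 5.380e-11 m³.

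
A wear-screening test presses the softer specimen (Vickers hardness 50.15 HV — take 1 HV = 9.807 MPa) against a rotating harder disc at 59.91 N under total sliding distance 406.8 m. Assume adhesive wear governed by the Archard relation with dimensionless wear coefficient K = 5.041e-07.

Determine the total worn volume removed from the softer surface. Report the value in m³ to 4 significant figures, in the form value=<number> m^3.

Intermediate values are printed rounded; all working math runs at full float precision, and one last rounding: four significant figures.
Hardness H = 50.15 HV × 9.807 MPa/HV = 491.8 MPa = 4.918e+08 Pa.
SI base units throughout: W = 59.91 N, H = 4.918e+08 Pa, K = 5.041e-07.
Archard volume V = K·W·L/H = 5.041e-07 · 59.91 · 406.8 / 4.918e+08 = 2.498e-11 m³.

value=2.498e-11 m^3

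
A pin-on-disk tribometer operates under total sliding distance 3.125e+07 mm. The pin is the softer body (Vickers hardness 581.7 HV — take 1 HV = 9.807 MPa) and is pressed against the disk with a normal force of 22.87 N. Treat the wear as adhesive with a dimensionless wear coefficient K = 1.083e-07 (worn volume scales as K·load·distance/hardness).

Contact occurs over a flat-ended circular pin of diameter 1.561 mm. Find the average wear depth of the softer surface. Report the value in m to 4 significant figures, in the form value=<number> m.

value=7.089e-06 m

All arithmetic maintains full precision; intermediates appear rounded. Rounded once at the end: four significant figures.
Sliding distance L = 3.125e+07 mm = 3.125e+04 m.
Hardness H = 581.7 HV × 9.807 MPa/HV = 5705 MPa = 5.705e+09 Pa.
Pin diameter d = 1.561 mm = 0.001561 m. Contact area A = π·d²/4 = π·(0.001561 m)²/4 = 1.914e-06 m².
Expressed in SI base units: W = 22.87 N, H = 5.705e+09 Pa, K = 1.083e-07.
Archard volume V = K·W·L/H = 1.083e-07 · 22.87 · 3.125e+04 / 5.705e+09 = 1.357e-11 m³.
Wear depth h = V/A = 1.357e-11 / 1.914e-06 = 7.089e-06 m.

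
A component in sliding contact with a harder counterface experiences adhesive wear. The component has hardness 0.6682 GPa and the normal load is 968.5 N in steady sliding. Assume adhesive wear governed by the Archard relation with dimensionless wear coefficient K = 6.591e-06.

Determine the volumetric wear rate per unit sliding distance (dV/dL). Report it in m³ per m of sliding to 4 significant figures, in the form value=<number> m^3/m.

value=9.553e-12 m^3/m

The intermediates are displayed rounded — the computation keeps full precision. Rounded just once to four significant digits.
Hardness H = 0.6682 GPa = 6.682e+08 Pa.
Collected in SI base units: W = 968.5 N, H = 6.682e+08 Pa, K = 6.591e-06.
Wear rate dV/dL = K·W/H: 6.591e-06 · 968.5 / 6.682e+08 = 9.553e-12 m³/m.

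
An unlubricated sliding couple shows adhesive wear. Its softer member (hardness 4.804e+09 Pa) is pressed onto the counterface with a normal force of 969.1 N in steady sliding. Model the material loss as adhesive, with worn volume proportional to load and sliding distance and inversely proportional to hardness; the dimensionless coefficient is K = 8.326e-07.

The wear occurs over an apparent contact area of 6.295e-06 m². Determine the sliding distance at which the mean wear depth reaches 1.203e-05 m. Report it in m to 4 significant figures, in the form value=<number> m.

value=450.9 m

All working math runs at full precision; the intermediates are displayed rounded, and a lone final rounding, at four significant digits.
Expressed in SI base units: W = 969.1 N, H = 4.804e+09 Pa, K = 8.326e-07.
Allowed volume V_lim = h_lim·A = 1.203e-05 · 6.295e-06 = 7.573e-11 m³.
Thus life L = V_lim·H/(K·W) = 7.573e-11 · 4.804e+09 / (8.326e-07 · 969.1) = 450.9 m.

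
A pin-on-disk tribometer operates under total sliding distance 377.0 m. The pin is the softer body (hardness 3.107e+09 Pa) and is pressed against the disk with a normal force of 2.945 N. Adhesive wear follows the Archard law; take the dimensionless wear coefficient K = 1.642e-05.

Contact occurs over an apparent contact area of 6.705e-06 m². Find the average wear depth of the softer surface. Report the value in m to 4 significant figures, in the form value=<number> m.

Quoted intermediates are rounded. Every step keeps full float precision; one final rounding, at four significant figures.
Restated in SI base units: W = 2.945 N, H = 3.107e+09 Pa, K = 1.642e-05.
Archard volume V = K·W·L/H = 1.642e-05 · 2.945 · 377.0 / 3.107e+09 = 5.868e-12 m³.
Depth of wear h = V/A = 5.868e-12 / 6.705e-06 = 8.751e-07 m.

value=8.751e-07 m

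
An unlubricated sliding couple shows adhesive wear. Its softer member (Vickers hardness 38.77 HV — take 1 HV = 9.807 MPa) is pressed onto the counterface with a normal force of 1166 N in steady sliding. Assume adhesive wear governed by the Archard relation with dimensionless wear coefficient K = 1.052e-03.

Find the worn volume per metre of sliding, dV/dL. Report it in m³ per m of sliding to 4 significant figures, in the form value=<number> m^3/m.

value=3.226e-09 m^3/m

All arithmetic maintains exact precision; intermediates appear rounded — a single final rounding: four significant figures.
Convert: Hardness H = 38.77 HV × 9.807 MPa/HV = 380.2 MPa = 3.802e+08 Pa.
As SI base values: W = 1166 N, H = 3.802e+08 Pa, K = 1.052e-03.
The wear rate dV/dL = K·W/H: 1.052e-03 · 1166 / 3.802e+08 = 3.226e-09 m³/m.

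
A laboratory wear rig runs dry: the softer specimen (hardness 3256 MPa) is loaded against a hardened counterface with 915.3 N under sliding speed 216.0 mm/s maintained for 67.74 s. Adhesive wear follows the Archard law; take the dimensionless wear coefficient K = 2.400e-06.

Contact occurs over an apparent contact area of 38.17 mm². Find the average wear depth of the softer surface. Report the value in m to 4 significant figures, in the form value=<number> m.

value=2.586e-07 m

Intermediate values are printed rounded, and each operation carries exact precision; one final rounding, at 4 significant figures.
Sliding speed v = 216.0 mm/s = 0.2160 m/s. Sliding distance L = v·t = 0.2160 m/s × 67.74 s = 14.63 m.
Hardness H = 3256 MPa = 3.256e+09 Pa.
Contact area A = 38.17 mm² = 3.817e-05 m².
Expressed in SI base units: W = 915.3 N, H = 3.256e+09 Pa, K = 2.400e-06.
Wear volume V = K·W·L/H = 2.400e-06 · 915.3 · 14.63 / 3.256e+09 = 9.872e-12 m³.
Wear depth h = V/A = 9.872e-12 / 3.817e-05 = 2.586e-07 m.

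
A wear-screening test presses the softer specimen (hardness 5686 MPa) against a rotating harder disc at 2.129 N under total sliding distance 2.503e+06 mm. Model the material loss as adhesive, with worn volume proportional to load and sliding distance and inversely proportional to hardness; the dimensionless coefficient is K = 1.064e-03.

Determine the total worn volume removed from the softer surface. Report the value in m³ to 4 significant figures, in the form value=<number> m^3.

Intermediate values appear rounded — each operation holds full float precision — rounded just once to four significant figures.
Path length L = 2.503e+06 mm = 2503 m.
Hardness H = 5686 MPa = 5.686e+09 Pa.
As SI base values: W = 2.129 N, H = 5.686e+09 Pa, K = 1.064e-03.
Archard relation: V = K·W·L/H = 1.064e-03 · 2.129 · 2503 / 5.686e+09 = 9.972e-10 m³.

value=9.972e-10 m^3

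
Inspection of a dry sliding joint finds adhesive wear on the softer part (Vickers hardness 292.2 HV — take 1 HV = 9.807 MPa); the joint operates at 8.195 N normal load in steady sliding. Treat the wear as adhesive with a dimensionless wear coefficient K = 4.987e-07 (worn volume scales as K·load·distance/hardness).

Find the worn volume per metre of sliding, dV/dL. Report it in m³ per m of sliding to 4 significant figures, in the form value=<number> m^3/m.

value=1.426e-15 m^3/m

Intermediate values are displayed rounded. The algebra keeps full float precision. Rounded once at the end: 4 significant figures.
Convert: Hardness H = 292.2 HV × 9.807 MPa/HV = 2866 MPa = 2.866e+09 Pa.
SI base units throughout: W = 8.195 N, H = 2.866e+09 Pa, K = 4.987e-07.
Rate of wear dV/dL = K·W/H — distance-free: 4.987e-07 · 8.195 / 2.866e+09 = 1.426e-15 m³/m.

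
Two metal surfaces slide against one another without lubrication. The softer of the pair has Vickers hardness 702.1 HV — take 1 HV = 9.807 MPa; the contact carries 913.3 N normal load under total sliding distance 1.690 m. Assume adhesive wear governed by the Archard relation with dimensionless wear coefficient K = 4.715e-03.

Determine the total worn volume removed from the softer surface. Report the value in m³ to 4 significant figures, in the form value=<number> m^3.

value=1.057e-09 m^3

Intermediates are shown rounded, and all working math holds full float precision. Rounded once at the end, at four significant digits.
Hardness H = 702.1 HV × 9.807 MPa/HV = 6885 MPa = 6.885e+09 Pa.
In SI base units, W = 913.3 N, H = 6.885e+09 Pa, K = 4.715e-03.
Volume removed: V = K·W·L/H = 4.715e-03 · 913.3 · 1.690 / 6.885e+09 = 1.057e-09 m³.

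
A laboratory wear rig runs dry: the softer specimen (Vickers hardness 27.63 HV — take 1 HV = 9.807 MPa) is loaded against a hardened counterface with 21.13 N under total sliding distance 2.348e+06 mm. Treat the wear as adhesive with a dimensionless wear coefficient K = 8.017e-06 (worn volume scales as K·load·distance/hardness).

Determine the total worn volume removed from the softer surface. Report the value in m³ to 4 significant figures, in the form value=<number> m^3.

All arithmetic runs at full float precision; intermediates appear rounded, and a single final rounding, at 4 significant figures.
Distance L = 2.348e+06 mm = 2348 m.
Hardness H = 27.63 HV × 9.807 MPa/HV = 271.0 MPa = 2.710e+08 Pa.
Working in SI base units: W = 21.13 N, H = 2.710e+08 Pa, K = 8.017e-06.
Apply Archard: V = K·W·L/H = 8.017e-06 · 21.13 · 2348 / 2.710e+08 = 1.468e-09 m³.

value=1.468e-09 m^3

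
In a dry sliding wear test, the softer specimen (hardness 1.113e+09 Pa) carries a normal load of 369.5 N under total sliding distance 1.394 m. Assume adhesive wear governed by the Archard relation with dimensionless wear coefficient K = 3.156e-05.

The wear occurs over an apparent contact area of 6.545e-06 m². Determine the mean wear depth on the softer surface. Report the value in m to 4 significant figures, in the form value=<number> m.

The computation runs at full precision. Printed values are rounded — a single final rounding to four significant figures.
Expressed in SI base units: W = 369.5 N, H = 1.113e+09 Pa, K = 3.156e-05.
Archard relation: V = K·W·L/H = 3.156e-05 · 369.5 · 1.394 / 1.113e+09 = 1.461e-11 m³.
Wear depth h = V/A = 1.461e-11 / 6.545e-06 = 2.232e-06 m.

value=2.232e-06 m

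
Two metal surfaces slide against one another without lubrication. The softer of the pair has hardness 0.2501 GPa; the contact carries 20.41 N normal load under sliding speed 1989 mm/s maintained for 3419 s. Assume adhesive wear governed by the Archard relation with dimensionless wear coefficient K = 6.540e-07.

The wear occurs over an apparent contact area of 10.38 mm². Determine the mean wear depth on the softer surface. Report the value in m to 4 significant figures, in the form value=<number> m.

All arithmetic keeps full precision. Intermediates appear rounded, and a lone final rounding to 4 significant figures.
Convert: Sliding speed v = 1989 mm/s = 1.989 m/s. Sliding distance L = v·t = 1.989 m/s × 3419 s = 6800 m.
Convert: Hardness H = 0.2501 GPa = 2.501e+08 Pa.
Convert: Contact area A = 10.38 mm² = 1.038e-05 m².
SI base units throughout: W = 20.41 N, H = 2.501e+08 Pa, K = 6.540e-07.
Archard relation: V = K·W·L/H = 6.540e-07 · 20.41 · 6800 / 2.501e+08 = 3.629e-10 m³.
Wear depth h = V/A = 3.629e-10 / 1.038e-05 = 3.497e-05 m.

value=3.497e-05 m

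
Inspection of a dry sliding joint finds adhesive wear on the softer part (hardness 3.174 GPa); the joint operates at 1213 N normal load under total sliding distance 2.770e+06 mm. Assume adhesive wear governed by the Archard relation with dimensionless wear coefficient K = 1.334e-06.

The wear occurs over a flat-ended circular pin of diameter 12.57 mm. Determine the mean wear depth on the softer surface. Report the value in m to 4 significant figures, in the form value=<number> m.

value=1.138e-05 m

All arithmetic keeps exact precision; printed values are rounded, and a lone final rounding, at 4 significant figures.
Total distance L = 2.770e+06 mm = 2770 m.
Hardness H = 3.174 GPa = 3.174e+09 Pa.
Pin diameter d = 12.57 mm = 0.01257 m. Contact area A = π·d²/4 = π·(0.01257 m)²/4 = 1.241e-04 m².
In SI base units: W = 1213 N, H = 3.174e+09 Pa, K = 1.334e-06.
Worn volume V = K·W·L/H = 1.334e-06 · 1213 · 2770 / 3.174e+09 = 1.412e-09 m³.
Average depth h = V/A = 1.412e-09 / 1.241e-04 = 1.138e-05 m.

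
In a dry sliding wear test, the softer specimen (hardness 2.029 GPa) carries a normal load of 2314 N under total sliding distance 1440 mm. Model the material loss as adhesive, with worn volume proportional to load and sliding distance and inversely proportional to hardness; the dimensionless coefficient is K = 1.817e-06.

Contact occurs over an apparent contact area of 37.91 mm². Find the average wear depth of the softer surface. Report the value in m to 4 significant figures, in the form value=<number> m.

The algebra holds full float precision, and intermediates are shown rounded, and rounded just once to 4 significant figures.
Sliding distance L = 1440 mm = 1.440 m.
Hardness H = 2.029 GPa = 2.029e+09 Pa.
Contact area A = 37.91 mm² = 3.791e-05 m².
In SI base units: W = 2314 N, H = 2.029e+09 Pa, K = 1.817e-06.
Volume removed: V = K·W·L/H = 1.817e-06 · 2314 · 1.440 / 2.029e+09 = 2.984e-12 m³.
Mean depth h = V/A = 2.984e-12 / 3.791e-05 = 7.871e-08 m.

value=7.871e-08 m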